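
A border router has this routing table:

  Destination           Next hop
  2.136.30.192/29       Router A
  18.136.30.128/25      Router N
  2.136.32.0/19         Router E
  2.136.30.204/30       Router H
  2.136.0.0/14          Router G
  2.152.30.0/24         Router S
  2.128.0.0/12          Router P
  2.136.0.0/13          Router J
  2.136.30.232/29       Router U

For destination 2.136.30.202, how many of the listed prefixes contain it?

3

Prefixes containing 2.136.30.202:
  2.128.0.0/12 (2.128.0.0 - 2.143.255.255)
  2.136.0.0/13 (2.136.0.0 - 2.143.255.255)
  2.136.0.0/14 (2.136.0.0 - 2.139.255.255)
Total matching entries: 3.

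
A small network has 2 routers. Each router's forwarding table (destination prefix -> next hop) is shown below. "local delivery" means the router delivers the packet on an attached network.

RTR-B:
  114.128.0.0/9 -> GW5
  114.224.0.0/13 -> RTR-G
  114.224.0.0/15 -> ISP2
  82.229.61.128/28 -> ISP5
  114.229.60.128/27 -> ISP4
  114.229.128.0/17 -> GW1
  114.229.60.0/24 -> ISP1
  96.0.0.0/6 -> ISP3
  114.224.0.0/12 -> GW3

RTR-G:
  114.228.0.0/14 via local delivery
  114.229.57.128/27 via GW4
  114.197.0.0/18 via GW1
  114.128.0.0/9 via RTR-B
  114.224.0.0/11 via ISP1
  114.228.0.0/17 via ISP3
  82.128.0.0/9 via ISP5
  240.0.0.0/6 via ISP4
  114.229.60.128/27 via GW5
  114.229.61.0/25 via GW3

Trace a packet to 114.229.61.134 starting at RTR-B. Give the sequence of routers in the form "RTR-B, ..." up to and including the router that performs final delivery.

RTR-B, RTR-G

At RTR-B: longest match for 114.229.61.134 is 114.224.0.0/13 -> RTR-G
At RTR-G: longest match for 114.229.61.134 is 114.228.0.0/14 -> local delivery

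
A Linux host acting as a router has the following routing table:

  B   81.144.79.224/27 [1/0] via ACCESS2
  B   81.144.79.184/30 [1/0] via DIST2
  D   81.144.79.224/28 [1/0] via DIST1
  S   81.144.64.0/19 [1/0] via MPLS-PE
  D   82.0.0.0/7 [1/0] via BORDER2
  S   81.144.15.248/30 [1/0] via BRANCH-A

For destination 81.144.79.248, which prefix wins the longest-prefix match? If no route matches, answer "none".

Entries matching 81.144.79.248:
  81.144.64.0/19 (81.144.64.0 - 81.144.95.255)
  81.144.79.224/27 (81.144.79.224 - 81.144.79.255)
Most specific is 81.144.79.224/27.

81.144.79.224/27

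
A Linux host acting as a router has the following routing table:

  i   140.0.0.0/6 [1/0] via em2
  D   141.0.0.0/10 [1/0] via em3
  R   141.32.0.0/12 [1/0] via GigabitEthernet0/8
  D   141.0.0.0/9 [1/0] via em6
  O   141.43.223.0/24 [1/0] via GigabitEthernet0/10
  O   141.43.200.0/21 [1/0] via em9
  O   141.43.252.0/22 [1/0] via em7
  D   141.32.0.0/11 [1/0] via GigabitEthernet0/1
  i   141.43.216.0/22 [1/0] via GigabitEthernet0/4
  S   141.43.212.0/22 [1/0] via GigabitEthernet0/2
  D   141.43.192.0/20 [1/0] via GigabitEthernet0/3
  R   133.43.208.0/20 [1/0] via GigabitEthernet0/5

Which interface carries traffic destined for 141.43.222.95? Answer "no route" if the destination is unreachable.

GigabitEthernet0/8

Routes whose prefix contains 141.43.222.95:
  140.0.0.0/6 (140.0.0.0 - 143.255.255.255) -> em2
  141.0.0.0/9 (141.0.0.0 - 141.127.255.255) -> em6
  141.0.0.0/10 (141.0.0.0 - 141.63.255.255) -> em3
  141.32.0.0/11 (141.32.0.0 - 141.63.255.255) -> GigabitEthernet0/1
  141.32.0.0/12 (141.32.0.0 - 141.47.255.255) -> GigabitEthernet0/8
More-specific entries that do NOT match:
  141.43.223.0/24 (141.43.223.0 - 141.43.223.255) does not contain 141.43.222.95
  141.43.252.0/22 (141.43.252.0 - 141.43.255.255) does not contain 141.43.222.95
  141.43.216.0/22 (141.43.216.0 - 141.43.219.255) does not contain 141.43.222.95
  141.43.212.0/22 (141.43.212.0 - 141.43.215.255) does not contain 141.43.222.95
  141.43.200.0/21 (141.43.200.0 - 141.43.207.255) does not contain 141.43.222.95
  141.43.192.0/20 (141.43.192.0 - 141.43.207.255) does not contain 141.43.222.95
  133.43.208.0/20 (133.43.208.0 - 133.43.223.255) does not contain 141.43.222.95
Longest matching prefix is /12 -> interface GigabitEthernet0/8.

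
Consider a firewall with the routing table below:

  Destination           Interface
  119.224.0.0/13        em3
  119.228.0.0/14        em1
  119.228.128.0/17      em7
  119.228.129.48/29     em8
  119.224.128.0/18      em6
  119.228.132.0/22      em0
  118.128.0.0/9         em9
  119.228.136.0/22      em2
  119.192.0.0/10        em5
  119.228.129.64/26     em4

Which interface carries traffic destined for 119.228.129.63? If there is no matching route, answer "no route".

em7

Routes whose prefix contains 119.228.129.63:
  119.192.0.0/10 (119.192.0.0 - 119.255.255.255) -> em5
  119.224.0.0/13 (119.224.0.0 - 119.231.255.255) -> em3
  119.228.0.0/14 (119.228.0.0 - 119.231.255.255) -> em1
  119.228.128.0/17 (119.228.128.0 - 119.228.255.255) -> em7
More-specific entries that do NOT match:
  119.228.129.48/29 (119.228.129.48 - 119.228.129.55) does not contain 119.228.129.63
  119.228.129.64/26 (119.228.129.64 - 119.228.129.127) does not contain 119.228.129.63
  119.228.132.0/22 (119.228.132.0 - 119.228.135.255) does not contain 119.228.129.63
  119.228.136.0/22 (119.228.136.0 - 119.228.139.255) does not contain 119.228.129.63
  119.224.128.0/18 (119.224.128.0 - 119.224.191.255) does not contain 119.228.129.63
Longest matching prefix is /17 -> interface em7.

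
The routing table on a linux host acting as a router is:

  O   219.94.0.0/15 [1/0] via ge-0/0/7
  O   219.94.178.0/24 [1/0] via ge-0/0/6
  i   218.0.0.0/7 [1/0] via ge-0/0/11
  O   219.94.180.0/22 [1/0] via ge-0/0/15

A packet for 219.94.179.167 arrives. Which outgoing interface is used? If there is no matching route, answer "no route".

Routes whose prefix contains 219.94.179.167:
  218.0.0.0/7 (218.0.0.0 - 219.255.255.255) -> ge-0/0/11
  219.94.0.0/15 (219.94.0.0 - 219.95.255.255) -> ge-0/0/7
More-specific entries that do NOT match:
  219.94.178.0/24 (219.94.178.0 - 219.94.178.255) does not contain 219.94.179.167
  219.94.180.0/22 (219.94.180.0 - 219.94.183.255) does not contain 219.94.179.167
Longest matching prefix is /15 -> interface ge-0/0/7.

ge-0/0/7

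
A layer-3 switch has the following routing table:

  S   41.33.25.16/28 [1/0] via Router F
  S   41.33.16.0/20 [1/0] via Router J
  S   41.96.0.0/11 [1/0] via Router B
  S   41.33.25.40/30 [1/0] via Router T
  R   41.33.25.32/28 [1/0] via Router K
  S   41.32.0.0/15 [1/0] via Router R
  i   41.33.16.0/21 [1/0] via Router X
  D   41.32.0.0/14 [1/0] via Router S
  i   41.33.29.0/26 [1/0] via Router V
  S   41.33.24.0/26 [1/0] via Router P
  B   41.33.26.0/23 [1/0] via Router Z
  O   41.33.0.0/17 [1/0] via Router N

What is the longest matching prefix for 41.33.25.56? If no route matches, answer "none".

Entries matching 41.33.25.56:
  41.32.0.0/14 (41.32.0.0 - 41.35.255.255)
  41.32.0.0/15 (41.32.0.0 - 41.33.255.255)
  41.33.0.0/17 (41.33.0.0 - 41.33.127.255)
  41.33.16.0/20 (41.33.16.0 - 41.33.31.255)
Most specific is 41.33.16.0/20.

41.33.16.0/20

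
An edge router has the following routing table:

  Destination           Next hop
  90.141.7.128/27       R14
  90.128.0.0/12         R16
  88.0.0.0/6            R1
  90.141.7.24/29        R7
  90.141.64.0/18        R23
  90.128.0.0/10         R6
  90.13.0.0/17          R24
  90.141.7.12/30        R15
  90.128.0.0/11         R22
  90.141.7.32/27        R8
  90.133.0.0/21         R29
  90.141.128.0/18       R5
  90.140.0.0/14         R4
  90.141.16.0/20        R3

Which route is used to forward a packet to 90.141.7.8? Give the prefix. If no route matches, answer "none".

Entries matching 90.141.7.8:
  88.0.0.0/6 (88.0.0.0 - 91.255.255.255)
  90.128.0.0/10 (90.128.0.0 - 90.191.255.255)
  90.128.0.0/11 (90.128.0.0 - 90.159.255.255)
  90.128.0.0/12 (90.128.0.0 - 90.143.255.255)
  90.140.0.0/14 (90.140.0.0 - 90.143.255.255)
Most specific is 90.140.0.0/14.

90.140.0.0/14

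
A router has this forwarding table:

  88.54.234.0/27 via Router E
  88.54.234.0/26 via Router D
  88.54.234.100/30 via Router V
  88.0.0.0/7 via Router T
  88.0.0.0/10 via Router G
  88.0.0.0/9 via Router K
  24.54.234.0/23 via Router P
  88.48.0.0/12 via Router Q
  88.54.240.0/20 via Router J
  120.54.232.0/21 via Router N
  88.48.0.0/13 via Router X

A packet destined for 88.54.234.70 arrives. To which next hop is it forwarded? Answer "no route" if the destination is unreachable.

Routes whose prefix contains 88.54.234.70:
  88.0.0.0/7 (88.0.0.0 - 89.255.255.255) -> Router T
  88.0.0.0/9 (88.0.0.0 - 88.127.255.255) -> Router K
  88.0.0.0/10 (88.0.0.0 - 88.63.255.255) -> Router G
  88.48.0.0/12 (88.48.0.0 - 88.63.255.255) -> Router Q
  88.48.0.0/13 (88.48.0.0 - 88.55.255.255) -> Router X
More-specific entries that do NOT match:
  88.54.234.100/30 (88.54.234.100 - 88.54.234.103) does not contain 88.54.234.70
  88.54.234.0/27 (88.54.234.0 - 88.54.234.31) does not contain 88.54.234.70
  88.54.234.0/26 (88.54.234.0 - 88.54.234.63) does not contain 88.54.234.70
  24.54.234.0/23 (24.54.234.0 - 24.54.235.255) does not contain 88.54.234.70
  120.54.232.0/21 (120.54.232.0 - 120.54.239.255) does not contain 88.54.234.70
  88.54.240.0/20 (88.54.240.0 - 88.54.255.255) does not contain 88.54.234.70
Longest matching prefix is /13 -> next hop Router X.

Router X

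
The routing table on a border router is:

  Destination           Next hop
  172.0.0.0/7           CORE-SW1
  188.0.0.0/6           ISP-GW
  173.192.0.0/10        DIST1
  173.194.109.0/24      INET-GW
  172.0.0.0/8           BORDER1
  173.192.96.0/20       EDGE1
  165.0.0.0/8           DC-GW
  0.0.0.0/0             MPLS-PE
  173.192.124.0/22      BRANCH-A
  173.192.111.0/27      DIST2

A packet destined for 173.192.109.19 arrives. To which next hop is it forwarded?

EDGE1

Routes whose prefix contains 173.192.109.19:
  0.0.0.0/0 (default, matches everything) -> MPLS-PE
  172.0.0.0/7 (172.0.0.0 - 173.255.255.255) -> CORE-SW1
  173.192.0.0/10 (173.192.0.0 - 173.255.255.255) -> DIST1
  173.192.96.0/20 (173.192.96.0 - 173.192.111.255) -> EDGE1
More-specific entries that do NOT match:
  173.192.111.0/27 (173.192.111.0 - 173.192.111.31) does not contain 173.192.109.19
  173.194.109.0/24 (173.194.109.0 - 173.194.109.255) does not contain 173.192.109.19
  173.192.124.0/22 (173.192.124.0 - 173.192.127.255) does not contain 173.192.109.19
Longest matching prefix is /20 -> next hop EDGE1.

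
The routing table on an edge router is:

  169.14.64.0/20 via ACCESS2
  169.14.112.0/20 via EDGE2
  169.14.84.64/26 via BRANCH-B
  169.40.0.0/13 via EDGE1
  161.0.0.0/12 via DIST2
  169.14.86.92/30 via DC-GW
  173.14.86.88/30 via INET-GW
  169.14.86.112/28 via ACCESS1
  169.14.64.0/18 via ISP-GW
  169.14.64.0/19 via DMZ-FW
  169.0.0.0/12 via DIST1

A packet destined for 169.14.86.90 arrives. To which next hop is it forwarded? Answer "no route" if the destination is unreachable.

Routes whose prefix contains 169.14.86.90:
  169.0.0.0/12 (169.0.0.0 - 169.15.255.255) -> DIST1
  169.14.64.0/18 (169.14.64.0 - 169.14.127.255) -> ISP-GW
  169.14.64.0/19 (169.14.64.0 - 169.14.95.255) -> DMZ-FW
More-specific entries that do NOT match:
  169.14.86.92/30 (169.14.86.92 - 169.14.86.95) does not contain 169.14.86.90
  173.14.86.88/30 (173.14.86.88 - 173.14.86.91) does not contain 169.14.86.90
  169.14.86.112/28 (169.14.86.112 - 169.14.86.127) does not contain 169.14.86.90
  169.14.84.64/26 (169.14.84.64 - 169.14.84.127) does not contain 169.14.86.90
  169.14.64.0/20 (169.14.64.0 - 169.14.79.255) does not contain 169.14.86.90
  169.14.112.0/20 (169.14.112.0 - 169.14.127.255) does not contain 169.14.86.90
Longest matching prefix is /19 -> next hop DMZ-FW.

DMZ-FW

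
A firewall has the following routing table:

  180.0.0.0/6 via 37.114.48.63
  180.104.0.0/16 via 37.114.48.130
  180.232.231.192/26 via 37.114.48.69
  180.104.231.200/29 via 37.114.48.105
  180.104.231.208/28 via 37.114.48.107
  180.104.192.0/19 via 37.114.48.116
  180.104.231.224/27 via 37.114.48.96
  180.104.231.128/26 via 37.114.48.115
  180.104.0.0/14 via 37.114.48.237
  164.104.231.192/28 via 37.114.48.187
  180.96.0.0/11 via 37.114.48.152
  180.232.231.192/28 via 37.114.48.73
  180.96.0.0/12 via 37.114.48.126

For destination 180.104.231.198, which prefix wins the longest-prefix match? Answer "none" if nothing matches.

Entries matching 180.104.231.198:
  180.0.0.0/6 (180.0.0.0 - 183.255.255.255)
  180.96.0.0/11 (180.96.0.0 - 180.127.255.255)
  180.96.0.0/12 (180.96.0.0 - 180.111.255.255)
  180.104.0.0/14 (180.104.0.0 - 180.107.255.255)
  180.104.0.0/16 (180.104.0.0 - 180.104.255.255)
Most specific is 180.104.0.0/16.

180.104.0.0/16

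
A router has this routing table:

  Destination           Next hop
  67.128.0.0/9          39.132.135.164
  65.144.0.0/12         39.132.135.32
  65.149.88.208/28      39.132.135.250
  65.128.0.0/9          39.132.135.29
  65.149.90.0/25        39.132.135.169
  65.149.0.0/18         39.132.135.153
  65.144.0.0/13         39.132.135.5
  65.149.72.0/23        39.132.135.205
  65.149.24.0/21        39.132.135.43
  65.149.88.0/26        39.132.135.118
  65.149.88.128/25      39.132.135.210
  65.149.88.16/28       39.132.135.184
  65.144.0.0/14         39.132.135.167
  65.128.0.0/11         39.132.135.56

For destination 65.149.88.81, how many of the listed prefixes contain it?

4

Prefixes containing 65.149.88.81:
  65.128.0.0/9 (65.128.0.0 - 65.255.255.255)
  65.128.0.0/11 (65.128.0.0 - 65.159.255.255)
  65.144.0.0/12 (65.144.0.0 - 65.159.255.255)
  65.144.0.0/13 (65.144.0.0 - 65.151.255.255)
Total matching entries: 4.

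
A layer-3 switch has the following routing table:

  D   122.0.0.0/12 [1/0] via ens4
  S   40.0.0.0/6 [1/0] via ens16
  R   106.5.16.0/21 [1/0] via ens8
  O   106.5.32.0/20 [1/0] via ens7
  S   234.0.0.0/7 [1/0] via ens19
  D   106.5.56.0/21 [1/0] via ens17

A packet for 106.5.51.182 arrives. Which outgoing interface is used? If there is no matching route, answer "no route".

No entry's prefix contains 106.5.51.182; there is no default route.

no route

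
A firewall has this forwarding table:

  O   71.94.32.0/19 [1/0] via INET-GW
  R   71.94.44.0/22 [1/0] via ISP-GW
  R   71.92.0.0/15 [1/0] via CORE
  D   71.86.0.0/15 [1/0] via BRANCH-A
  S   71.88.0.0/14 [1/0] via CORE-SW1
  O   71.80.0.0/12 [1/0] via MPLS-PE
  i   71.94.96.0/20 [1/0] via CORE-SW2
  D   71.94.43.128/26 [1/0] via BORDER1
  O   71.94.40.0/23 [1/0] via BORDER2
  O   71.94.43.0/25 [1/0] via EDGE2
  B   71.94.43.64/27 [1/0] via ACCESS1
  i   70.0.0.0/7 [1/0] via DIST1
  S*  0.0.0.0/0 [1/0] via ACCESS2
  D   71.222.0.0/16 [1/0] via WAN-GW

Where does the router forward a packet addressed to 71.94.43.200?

INET-GW

Routes whose prefix contains 71.94.43.200:
  0.0.0.0/0 (default, matches everything) -> ACCESS2
  70.0.0.0/7 (70.0.0.0 - 71.255.255.255) -> DIST1
  71.80.0.0/12 (71.80.0.0 - 71.95.255.255) -> MPLS-PE
  71.94.32.0/19 (71.94.32.0 - 71.94.63.255) -> INET-GW
More-specific entries that do NOT match:
  71.94.43.64/27 (71.94.43.64 - 71.94.43.95) does not contain 71.94.43.200
  71.94.43.128/26 (71.94.43.128 - 71.94.43.191) does not contain 71.94.43.200
  71.94.43.0/25 (71.94.43.0 - 71.94.43.127) does not contain 71.94.43.200
  71.94.40.0/23 (71.94.40.0 - 71.94.41.255) does not contain 71.94.43.200
  71.94.44.0/22 (71.94.44.0 - 71.94.47.255) does not contain 71.94.43.200
  71.94.96.0/20 (71.94.96.0 - 71.94.111.255) does not contain 71.94.43.200
Longest matching prefix is /19 -> next hop INET-GW.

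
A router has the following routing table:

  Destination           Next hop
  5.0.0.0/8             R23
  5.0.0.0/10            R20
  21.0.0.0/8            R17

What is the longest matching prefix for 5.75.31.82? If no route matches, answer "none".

5.0.0.0/8

Entries matching 5.75.31.82:
  5.0.0.0/8 (5.0.0.0 - 5.255.255.255)
Most specific is 5.0.0.0/8.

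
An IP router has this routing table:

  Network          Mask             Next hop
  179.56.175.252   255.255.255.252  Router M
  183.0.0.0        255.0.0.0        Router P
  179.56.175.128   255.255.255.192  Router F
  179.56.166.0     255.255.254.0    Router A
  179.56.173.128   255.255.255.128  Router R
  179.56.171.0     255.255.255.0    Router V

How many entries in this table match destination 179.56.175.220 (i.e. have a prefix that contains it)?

0

No listed prefix contains 179.56.175.220.
Total matching entries: 0.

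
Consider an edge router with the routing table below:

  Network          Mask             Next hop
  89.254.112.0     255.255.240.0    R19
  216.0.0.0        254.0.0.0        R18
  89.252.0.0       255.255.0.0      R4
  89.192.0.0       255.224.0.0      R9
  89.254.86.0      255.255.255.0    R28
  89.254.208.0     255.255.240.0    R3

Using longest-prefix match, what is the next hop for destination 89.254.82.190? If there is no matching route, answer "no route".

no route

No entry's prefix contains 89.254.82.190; there is no default route.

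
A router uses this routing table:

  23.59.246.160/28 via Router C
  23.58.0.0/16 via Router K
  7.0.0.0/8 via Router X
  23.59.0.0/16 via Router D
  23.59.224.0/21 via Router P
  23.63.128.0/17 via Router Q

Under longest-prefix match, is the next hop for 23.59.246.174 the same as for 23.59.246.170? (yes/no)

yes

23.59.246.174: longest match 23.59.246.160/28 -> Router C
23.59.246.170: longest match 23.59.246.160/28 -> Router C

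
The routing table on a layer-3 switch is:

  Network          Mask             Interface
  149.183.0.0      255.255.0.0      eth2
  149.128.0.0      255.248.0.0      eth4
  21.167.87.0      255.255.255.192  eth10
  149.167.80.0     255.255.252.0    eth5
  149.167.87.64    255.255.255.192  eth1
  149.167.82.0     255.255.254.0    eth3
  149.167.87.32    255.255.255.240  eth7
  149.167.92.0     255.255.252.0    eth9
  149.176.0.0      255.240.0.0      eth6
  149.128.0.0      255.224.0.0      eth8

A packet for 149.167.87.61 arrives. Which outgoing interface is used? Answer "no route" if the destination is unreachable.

No entry's prefix contains 149.167.87.61; there is no default route.

no route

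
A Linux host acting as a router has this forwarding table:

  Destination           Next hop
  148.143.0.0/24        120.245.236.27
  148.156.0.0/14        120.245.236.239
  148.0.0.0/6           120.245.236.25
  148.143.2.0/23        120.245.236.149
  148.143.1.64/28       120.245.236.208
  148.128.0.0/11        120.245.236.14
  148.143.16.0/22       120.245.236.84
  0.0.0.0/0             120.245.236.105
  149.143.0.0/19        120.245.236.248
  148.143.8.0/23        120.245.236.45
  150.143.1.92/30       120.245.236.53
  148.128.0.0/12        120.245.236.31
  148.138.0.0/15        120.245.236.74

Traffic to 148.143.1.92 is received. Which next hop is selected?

120.245.236.31

Routes whose prefix contains 148.143.1.92:
  0.0.0.0/0 (default, matches everything) -> 120.245.236.105
  148.0.0.0/6 (148.0.0.0 - 151.255.255.255) -> 120.245.236.25
  148.128.0.0/11 (148.128.0.0 - 148.159.255.255) -> 120.245.236.14
  148.128.0.0/12 (148.128.0.0 - 148.143.255.255) -> 120.245.236.31
More-specific entries that do NOT match:
  150.143.1.92/30 (150.143.1.92 - 150.143.1.95) does not contain 148.143.1.92
  148.143.1.64/28 (148.143.1.64 - 148.143.1.79) does not contain 148.143.1.92
  148.143.0.0/24 (148.143.0.0 - 148.143.0.255) does not contain 148.143.1.92
  148.143.2.0/23 (148.143.2.0 - 148.143.3.255) does not contain 148.143.1.92
  148.143.8.0/23 (148.143.8.0 - 148.143.9.255) does not contain 148.143.1.92
  148.143.16.0/22 (148.143.16.0 - 148.143.19.255) does not contain 148.143.1.92
  149.143.0.0/19 (149.143.0.0 - 149.143.31.255) does not contain 148.143.1.92
  148.138.0.0/15 (148.138.0.0 - 148.139.255.255) does not contain 148.143.1.92
  148.156.0.0/14 (148.156.0.0 - 148.159.255.255) does not contain 148.143.1.92
Longest matching prefix is /12 -> next hop 120.245.236.31.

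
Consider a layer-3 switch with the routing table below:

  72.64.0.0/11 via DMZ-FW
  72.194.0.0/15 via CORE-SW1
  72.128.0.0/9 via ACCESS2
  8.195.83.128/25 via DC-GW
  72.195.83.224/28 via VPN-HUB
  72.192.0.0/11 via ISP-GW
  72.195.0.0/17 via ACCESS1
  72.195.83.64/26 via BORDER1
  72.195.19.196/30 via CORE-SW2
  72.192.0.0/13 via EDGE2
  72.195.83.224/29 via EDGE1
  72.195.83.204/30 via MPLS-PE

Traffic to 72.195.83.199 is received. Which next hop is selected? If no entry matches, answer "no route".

ACCESS1

Routes whose prefix contains 72.195.83.199:
  72.128.0.0/9 (72.128.0.0 - 72.255.255.255) -> ACCESS2
  72.192.0.0/11 (72.192.0.0 - 72.223.255.255) -> ISP-GW
  72.192.0.0/13 (72.192.0.0 - 72.199.255.255) -> EDGE2
  72.194.0.0/15 (72.194.0.0 - 72.195.255.255) -> CORE-SW1
  72.195.0.0/17 (72.195.0.0 - 72.195.127.255) -> ACCESS1
More-specific entries that do NOT match:
  72.195.19.196/30 (72.195.19.196 - 72.195.19.199) does not contain 72.195.83.199
  72.195.83.204/30 (72.195.83.204 - 72.195.83.207) does not contain 72.195.83.199
  72.195.83.224/29 (72.195.83.224 - 72.195.83.231) does not contain 72.195.83.199
  72.195.83.224/28 (72.195.83.224 - 72.195.83.239) does not contain 72.195.83.199
  72.195.83.64/26 (72.195.83.64 - 72.195.83.127) does not contain 72.195.83.199
  8.195.83.128/25 (8.195.83.128 - 8.195.83.255) does not contain 72.195.83.199
Longest matching prefix is /17 -> next hop ACCESS1.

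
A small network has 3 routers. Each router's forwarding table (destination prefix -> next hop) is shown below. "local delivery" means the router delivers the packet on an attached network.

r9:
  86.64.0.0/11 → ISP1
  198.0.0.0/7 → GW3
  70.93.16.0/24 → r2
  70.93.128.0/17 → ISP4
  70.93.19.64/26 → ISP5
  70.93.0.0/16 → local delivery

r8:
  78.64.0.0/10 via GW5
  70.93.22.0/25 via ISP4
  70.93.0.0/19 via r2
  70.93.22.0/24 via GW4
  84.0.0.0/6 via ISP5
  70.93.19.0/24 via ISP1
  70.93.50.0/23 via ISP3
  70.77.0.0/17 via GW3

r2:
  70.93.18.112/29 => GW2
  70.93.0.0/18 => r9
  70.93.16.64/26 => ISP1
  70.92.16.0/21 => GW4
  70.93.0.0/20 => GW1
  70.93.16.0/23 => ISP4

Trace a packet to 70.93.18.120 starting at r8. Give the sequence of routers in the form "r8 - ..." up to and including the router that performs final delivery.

At r8: longest match for 70.93.18.120 is 70.93.0.0/19 -> r2
At r2: longest match for 70.93.18.120 is 70.93.0.0/18 -> r9
At r9: longest match for 70.93.18.120 is 70.93.0.0/16 -> local delivery

r8 - r2 - r9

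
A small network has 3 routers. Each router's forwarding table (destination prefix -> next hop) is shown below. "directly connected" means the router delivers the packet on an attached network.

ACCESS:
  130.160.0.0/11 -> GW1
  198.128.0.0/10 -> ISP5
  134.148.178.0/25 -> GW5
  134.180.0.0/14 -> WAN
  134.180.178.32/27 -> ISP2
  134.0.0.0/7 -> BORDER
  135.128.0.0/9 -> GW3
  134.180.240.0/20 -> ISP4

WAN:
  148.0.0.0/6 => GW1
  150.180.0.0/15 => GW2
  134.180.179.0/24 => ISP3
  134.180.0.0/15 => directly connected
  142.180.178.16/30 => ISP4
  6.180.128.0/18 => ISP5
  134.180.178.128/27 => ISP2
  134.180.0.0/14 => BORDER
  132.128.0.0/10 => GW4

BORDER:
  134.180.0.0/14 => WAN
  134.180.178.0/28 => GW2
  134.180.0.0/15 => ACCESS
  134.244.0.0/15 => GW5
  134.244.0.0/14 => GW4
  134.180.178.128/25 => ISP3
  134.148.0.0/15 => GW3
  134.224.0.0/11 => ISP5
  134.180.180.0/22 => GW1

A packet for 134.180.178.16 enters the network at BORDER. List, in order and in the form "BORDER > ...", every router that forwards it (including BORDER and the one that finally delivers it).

BORDER > ACCESS > WAN

At BORDER: longest match for 134.180.178.16 is 134.180.0.0/15 -> ACCESS
At ACCESS: longest match for 134.180.178.16 is 134.180.0.0/14 -> WAN
At WAN: longest match for 134.180.178.16 is 134.180.0.0/15 -> directly connected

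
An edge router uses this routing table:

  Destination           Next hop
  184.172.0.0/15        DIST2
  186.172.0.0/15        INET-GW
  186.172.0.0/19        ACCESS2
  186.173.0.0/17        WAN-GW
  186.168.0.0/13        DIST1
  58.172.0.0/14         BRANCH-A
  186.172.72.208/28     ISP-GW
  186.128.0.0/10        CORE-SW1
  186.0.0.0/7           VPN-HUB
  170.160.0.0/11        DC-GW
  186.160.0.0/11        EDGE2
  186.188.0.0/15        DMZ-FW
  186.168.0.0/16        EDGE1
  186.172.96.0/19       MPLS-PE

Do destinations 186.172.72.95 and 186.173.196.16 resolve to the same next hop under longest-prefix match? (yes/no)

186.172.72.95: longest match 186.172.0.0/15 -> INET-GW
186.173.196.16: longest match 186.172.0.0/15 -> INET-GW

yes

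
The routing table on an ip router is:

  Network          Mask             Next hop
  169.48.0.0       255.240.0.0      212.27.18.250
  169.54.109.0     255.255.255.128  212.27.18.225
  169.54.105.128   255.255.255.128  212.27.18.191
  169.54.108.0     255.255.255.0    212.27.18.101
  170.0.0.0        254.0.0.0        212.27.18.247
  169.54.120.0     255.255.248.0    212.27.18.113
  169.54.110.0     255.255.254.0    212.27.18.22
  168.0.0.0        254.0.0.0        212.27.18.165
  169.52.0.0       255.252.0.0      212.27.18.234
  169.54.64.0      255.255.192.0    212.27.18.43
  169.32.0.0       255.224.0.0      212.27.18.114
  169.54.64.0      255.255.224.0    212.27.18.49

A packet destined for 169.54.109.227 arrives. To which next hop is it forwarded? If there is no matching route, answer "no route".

212.27.18.43

Routes whose prefix contains 169.54.109.227:
  168.0.0.0/7 (168.0.0.0 - 169.255.255.255) -> 212.27.18.165
  169.32.0.0/11 (169.32.0.0 - 169.63.255.255) -> 212.27.18.114
  169.48.0.0/12 (169.48.0.0 - 169.63.255.255) -> 212.27.18.250
  169.52.0.0/14 (169.52.0.0 - 169.55.255.255) -> 212.27.18.234
  169.54.64.0/18 (169.54.64.0 - 169.54.127.255) -> 212.27.18.43
More-specific entries that do NOT match:
  169.54.109.0/25 (169.54.109.0 - 169.54.109.127) does not contain 169.54.109.227
  169.54.105.128/25 (169.54.105.128 - 169.54.105.255) does not contain 169.54.109.227
  169.54.108.0/24 (169.54.108.0 - 169.54.108.255) does not contain 169.54.109.227
  169.54.110.0/23 (169.54.110.0 - 169.54.111.255) does not contain 169.54.109.227
  169.54.120.0/21 (169.54.120.0 - 169.54.127.255) does not contain 169.54.109.227
  169.54.64.0/19 (169.54.64.0 - 169.54.95.255) does not contain 169.54.109.227
Longest matching prefix is /18 -> next hop 212.27.18.43.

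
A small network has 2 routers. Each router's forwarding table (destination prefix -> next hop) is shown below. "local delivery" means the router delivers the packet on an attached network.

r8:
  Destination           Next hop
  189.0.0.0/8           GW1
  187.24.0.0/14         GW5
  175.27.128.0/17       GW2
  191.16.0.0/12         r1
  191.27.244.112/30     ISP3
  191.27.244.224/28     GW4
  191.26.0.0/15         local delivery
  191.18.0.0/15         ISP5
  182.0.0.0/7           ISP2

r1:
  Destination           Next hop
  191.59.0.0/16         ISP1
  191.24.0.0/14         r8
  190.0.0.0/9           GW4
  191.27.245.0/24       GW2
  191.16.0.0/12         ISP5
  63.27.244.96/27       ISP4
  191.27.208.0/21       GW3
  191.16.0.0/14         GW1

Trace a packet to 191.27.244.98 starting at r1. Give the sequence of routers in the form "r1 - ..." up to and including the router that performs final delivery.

At r1: longest match for 191.27.244.98 is 191.24.0.0/14 -> r8
At r8: longest match for 191.27.244.98 is 191.26.0.0/15 -> local delivery

r1 - r8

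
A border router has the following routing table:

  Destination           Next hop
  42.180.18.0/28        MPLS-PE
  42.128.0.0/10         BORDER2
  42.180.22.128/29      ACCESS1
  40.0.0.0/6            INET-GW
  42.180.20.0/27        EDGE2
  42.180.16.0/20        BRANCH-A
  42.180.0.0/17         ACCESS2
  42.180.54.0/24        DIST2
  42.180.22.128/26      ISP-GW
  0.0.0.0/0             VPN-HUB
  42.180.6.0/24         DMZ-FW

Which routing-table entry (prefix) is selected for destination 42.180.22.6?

42.180.16.0/20

Entries matching 42.180.22.6:
  0.0.0.0/0 (default, matches everything)
  40.0.0.0/6 (40.0.0.0 - 43.255.255.255)
  42.128.0.0/10 (42.128.0.0 - 42.191.255.255)
  42.180.0.0/17 (42.180.0.0 - 42.180.127.255)
  42.180.16.0/20 (42.180.16.0 - 42.180.31.255)
Most specific is 42.180.16.0/20.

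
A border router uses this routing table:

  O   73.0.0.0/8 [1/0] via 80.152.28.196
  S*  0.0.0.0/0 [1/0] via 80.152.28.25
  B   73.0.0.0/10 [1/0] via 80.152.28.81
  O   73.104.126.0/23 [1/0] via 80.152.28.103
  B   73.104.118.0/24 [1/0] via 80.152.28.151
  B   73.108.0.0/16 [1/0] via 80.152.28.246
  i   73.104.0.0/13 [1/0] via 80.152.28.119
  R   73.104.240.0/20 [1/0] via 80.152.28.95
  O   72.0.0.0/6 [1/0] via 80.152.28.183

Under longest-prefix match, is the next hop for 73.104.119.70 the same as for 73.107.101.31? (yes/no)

yes

73.104.119.70: longest match 73.104.0.0/13 -> 80.152.28.119
73.107.101.31: longest match 73.104.0.0/13 -> 80.152.28.119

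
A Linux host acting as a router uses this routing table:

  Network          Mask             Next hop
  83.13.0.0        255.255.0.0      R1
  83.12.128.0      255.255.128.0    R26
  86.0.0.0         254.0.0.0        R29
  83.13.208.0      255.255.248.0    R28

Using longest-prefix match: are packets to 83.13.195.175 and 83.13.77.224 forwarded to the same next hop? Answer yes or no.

yes

83.13.195.175: longest match 83.13.0.0/16 -> R1
83.13.77.224: longest match 83.13.0.0/16 -> R1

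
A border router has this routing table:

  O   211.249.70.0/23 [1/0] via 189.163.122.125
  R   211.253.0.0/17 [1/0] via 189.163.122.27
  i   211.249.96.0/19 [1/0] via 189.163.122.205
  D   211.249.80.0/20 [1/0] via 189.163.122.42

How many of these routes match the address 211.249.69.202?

0

No listed prefix contains 211.249.69.202.
Total matching entries: 0.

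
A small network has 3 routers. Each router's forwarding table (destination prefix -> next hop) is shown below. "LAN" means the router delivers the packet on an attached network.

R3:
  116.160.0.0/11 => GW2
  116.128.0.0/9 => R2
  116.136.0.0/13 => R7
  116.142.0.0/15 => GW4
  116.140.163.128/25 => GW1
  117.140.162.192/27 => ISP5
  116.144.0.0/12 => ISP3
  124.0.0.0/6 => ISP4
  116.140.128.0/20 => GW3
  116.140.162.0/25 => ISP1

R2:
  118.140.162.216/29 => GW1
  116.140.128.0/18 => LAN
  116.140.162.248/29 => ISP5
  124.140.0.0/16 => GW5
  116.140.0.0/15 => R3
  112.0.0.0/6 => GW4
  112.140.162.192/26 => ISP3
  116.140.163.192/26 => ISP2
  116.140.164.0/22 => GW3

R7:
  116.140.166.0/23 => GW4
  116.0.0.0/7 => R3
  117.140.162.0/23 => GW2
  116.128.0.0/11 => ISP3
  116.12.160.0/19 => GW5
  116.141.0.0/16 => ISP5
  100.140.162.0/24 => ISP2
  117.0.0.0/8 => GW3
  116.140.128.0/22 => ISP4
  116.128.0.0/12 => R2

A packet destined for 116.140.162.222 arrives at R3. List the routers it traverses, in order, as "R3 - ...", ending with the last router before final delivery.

At R3: longest match for 116.140.162.222 is 116.136.0.0/13 -> R7
At R7: longest match for 116.140.162.222 is 116.128.0.0/12 -> R2
At R2: longest match for 116.140.162.222 is 116.140.128.0/18 -> LAN

R3 - R7 - R2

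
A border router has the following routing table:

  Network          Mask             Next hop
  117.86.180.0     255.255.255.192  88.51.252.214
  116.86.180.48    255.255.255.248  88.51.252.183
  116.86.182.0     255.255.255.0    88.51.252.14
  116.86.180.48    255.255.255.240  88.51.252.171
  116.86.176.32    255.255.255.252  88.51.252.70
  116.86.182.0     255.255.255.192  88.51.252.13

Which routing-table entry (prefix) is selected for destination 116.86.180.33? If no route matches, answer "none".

none

116.86.180.33 is outside every listed prefix and there is no default route.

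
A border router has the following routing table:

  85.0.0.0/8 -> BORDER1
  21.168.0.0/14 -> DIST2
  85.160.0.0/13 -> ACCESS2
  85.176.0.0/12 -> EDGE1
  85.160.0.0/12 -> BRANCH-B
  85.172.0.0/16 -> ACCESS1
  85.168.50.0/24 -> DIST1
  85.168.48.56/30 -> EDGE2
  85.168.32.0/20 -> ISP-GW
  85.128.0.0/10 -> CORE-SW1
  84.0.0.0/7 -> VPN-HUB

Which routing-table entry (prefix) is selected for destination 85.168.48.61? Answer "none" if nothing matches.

Entries matching 85.168.48.61:
  84.0.0.0/7 (84.0.0.0 - 85.255.255.255)
  85.0.0.0/8 (85.0.0.0 - 85.255.255.255)
  85.128.0.0/10 (85.128.0.0 - 85.191.255.255)
  85.160.0.0/12 (85.160.0.0 - 85.175.255.255)
Most specific is 85.160.0.0/12.

85.160.0.0/12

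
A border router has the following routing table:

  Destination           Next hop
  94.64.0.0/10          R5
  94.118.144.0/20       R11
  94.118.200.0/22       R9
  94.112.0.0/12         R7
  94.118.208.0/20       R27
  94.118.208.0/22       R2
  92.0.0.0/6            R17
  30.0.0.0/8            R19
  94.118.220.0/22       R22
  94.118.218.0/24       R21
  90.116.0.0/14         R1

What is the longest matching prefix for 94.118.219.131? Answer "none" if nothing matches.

94.118.208.0/20

Entries matching 94.118.219.131:
  92.0.0.0/6 (92.0.0.0 - 95.255.255.255)
  94.64.0.0/10 (94.64.0.0 - 94.127.255.255)
  94.112.0.0/12 (94.112.0.0 - 94.127.255.255)
  94.118.208.0/20 (94.118.208.0 - 94.118.223.255)
Most specific is 94.118.208.0/20.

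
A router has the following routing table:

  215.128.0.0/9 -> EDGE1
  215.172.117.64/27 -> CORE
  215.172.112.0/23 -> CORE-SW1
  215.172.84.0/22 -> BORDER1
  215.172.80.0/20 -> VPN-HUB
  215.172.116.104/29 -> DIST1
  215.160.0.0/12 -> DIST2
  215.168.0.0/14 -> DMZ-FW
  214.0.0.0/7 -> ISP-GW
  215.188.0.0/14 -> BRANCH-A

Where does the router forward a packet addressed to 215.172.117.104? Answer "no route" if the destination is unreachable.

DIST2

Routes whose prefix contains 215.172.117.104:
  214.0.0.0/7 (214.0.0.0 - 215.255.255.255) -> ISP-GW
  215.128.0.0/9 (215.128.0.0 - 215.255.255.255) -> EDGE1
  215.160.0.0/12 (215.160.0.0 - 215.175.255.255) -> DIST2
More-specific entries that do NOT match:
  215.172.116.104/29 (215.172.116.104 - 215.172.116.111) does not contain 215.172.117.104
  215.172.117.64/27 (215.172.117.64 - 215.172.117.95) does not contain 215.172.117.104
  215.172.112.0/23 (215.172.112.0 - 215.172.113.255) does not contain 215.172.117.104
  215.172.84.0/22 (215.172.84.0 - 215.172.87.255) does not contain 215.172.117.104
  215.172.80.0/20 (215.172.80.0 - 215.172.95.255) does not contain 215.172.117.104
  215.168.0.0/14 (215.168.0.0 - 215.171.255.255) does not contain 215.172.117.104
  215.188.0.0/14 (215.188.0.0 - 215.191.255.255) does not contain 215.172.117.104
Longest matching prefix is /12 -> next hop DIST2.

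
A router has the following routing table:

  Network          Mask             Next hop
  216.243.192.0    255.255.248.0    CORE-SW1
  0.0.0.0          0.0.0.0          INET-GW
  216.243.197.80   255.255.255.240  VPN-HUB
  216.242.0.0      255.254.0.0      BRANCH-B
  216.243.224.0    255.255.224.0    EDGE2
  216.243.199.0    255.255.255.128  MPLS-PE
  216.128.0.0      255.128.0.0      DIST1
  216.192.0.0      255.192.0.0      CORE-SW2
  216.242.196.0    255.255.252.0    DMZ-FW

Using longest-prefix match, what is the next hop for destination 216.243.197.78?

Routes whose prefix contains 216.243.197.78:
  0.0.0.0/0 (default, matches everything) -> INET-GW
  216.128.0.0/9 (216.128.0.0 - 216.255.255.255) -> DIST1
  216.192.0.0/10 (216.192.0.0 - 216.255.255.255) -> CORE-SW2
  216.242.0.0/15 (216.242.0.0 - 216.243.255.255) -> BRANCH-B
  216.243.192.0/21 (216.243.192.0 - 216.243.199.255) -> CORE-SW1
More-specific entries that do NOT match:
  216.243.197.80/28 (216.243.197.80 - 216.243.197.95) does not contain 216.243.197.78
  216.243.199.0/25 (216.243.199.0 - 216.243.199.127) does not contain 216.243.197.78
  216.242.196.0/22 (216.242.196.0 - 216.242.199.255) does not contain 216.243.197.78
Longest matching prefix is /21 -> next hop CORE-SW1.

CORE-SW1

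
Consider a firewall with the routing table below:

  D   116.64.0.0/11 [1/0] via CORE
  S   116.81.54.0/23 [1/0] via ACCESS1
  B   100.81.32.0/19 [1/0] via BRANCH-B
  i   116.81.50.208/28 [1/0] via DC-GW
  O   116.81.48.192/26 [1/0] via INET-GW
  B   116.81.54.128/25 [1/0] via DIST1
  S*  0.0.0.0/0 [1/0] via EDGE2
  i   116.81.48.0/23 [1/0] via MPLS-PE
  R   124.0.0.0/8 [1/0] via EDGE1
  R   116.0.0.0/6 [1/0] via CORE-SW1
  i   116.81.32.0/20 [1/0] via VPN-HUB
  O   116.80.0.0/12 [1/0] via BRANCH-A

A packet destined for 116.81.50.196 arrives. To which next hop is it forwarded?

BRANCH-A

Routes whose prefix contains 116.81.50.196:
  0.0.0.0/0 (default, matches everything) -> EDGE2
  116.0.0.0/6 (116.0.0.0 - 119.255.255.255) -> CORE-SW1
  116.64.0.0/11 (116.64.0.0 - 116.95.255.255) -> CORE
  116.80.0.0/12 (116.80.0.0 - 116.95.255.255) -> BRANCH-A
More-specific entries that do NOT match:
  116.81.50.208/28 (116.81.50.208 - 116.81.50.223) does not contain 116.81.50.196
  116.81.48.192/26 (116.81.48.192 - 116.81.48.255) does not contain 116.81.50.196
  116.81.54.128/25 (116.81.54.128 - 116.81.54.255) does not contain 116.81.50.196
  116.81.54.0/23 (116.81.54.0 - 116.81.55.255) does not contain 116.81.50.196
  116.81.48.0/23 (116.81.48.0 - 116.81.49.255) does not contain 116.81.50.196
  116.81.32.0/20 (116.81.32.0 - 116.81.47.255) does not contain 116.81.50.196
  100.81.32.0/19 (100.81.32.0 - 100.81.63.255) does not contain 116.81.50.196
Longest matching prefix is /12 -> next hop BRANCH-A.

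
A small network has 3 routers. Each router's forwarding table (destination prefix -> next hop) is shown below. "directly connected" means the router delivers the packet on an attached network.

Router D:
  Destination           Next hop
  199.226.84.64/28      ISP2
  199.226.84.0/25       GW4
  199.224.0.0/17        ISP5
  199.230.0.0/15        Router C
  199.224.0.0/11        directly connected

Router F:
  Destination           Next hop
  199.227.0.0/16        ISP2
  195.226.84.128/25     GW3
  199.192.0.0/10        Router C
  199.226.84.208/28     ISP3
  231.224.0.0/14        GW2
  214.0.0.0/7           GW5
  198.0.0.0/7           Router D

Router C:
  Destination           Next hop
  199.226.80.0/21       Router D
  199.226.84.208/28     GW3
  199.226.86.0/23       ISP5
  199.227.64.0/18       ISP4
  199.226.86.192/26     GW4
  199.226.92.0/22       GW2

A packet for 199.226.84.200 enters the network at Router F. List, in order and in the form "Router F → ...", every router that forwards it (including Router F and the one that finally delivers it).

Router F → Router C → Router D

At Router F: longest match for 199.226.84.200 is 199.192.0.0/10 -> Router C
At Router C: longest match for 199.226.84.200 is 199.226.80.0/21 -> Router D
At Router D: longest match for 199.226.84.200 is 199.224.0.0/11 -> directly connected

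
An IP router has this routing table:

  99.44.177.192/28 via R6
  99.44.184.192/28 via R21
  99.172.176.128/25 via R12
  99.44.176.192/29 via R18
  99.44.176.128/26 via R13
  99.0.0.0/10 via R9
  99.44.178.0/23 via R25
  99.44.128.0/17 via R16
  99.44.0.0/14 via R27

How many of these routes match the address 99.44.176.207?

Prefixes containing 99.44.176.207:
  99.0.0.0/10 (99.0.0.0 - 99.63.255.255)
  99.44.0.0/14 (99.44.0.0 - 99.47.255.255)
  99.44.128.0/17 (99.44.128.0 - 99.44.255.255)
Total matching entries: 3.

3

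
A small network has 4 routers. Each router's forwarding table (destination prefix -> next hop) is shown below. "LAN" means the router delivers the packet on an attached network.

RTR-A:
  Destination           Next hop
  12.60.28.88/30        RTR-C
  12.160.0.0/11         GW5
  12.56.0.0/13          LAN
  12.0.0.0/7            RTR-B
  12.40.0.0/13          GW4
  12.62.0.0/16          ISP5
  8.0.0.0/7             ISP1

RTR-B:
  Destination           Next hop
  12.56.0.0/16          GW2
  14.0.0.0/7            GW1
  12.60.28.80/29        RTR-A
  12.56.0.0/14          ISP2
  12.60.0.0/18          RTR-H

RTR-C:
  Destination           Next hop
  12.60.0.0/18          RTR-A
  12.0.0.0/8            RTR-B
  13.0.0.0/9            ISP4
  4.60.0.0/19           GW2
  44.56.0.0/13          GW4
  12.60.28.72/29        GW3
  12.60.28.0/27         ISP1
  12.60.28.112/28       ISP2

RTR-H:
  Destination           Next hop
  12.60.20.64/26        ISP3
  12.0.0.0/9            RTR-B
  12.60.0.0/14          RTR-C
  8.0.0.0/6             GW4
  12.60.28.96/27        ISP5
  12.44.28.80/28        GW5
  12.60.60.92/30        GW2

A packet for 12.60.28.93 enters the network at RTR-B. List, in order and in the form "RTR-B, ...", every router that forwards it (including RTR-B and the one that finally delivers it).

At RTR-B: longest match for 12.60.28.93 is 12.60.0.0/18 -> RTR-H
At RTR-H: longest match for 12.60.28.93 is 12.60.0.0/14 -> RTR-C
At RTR-C: longest match for 12.60.28.93 is 12.60.0.0/18 -> RTR-A
At RTR-A: longest match for 12.60.28.93 is 12.56.0.0/13 -> LAN

RTR-B, RTR-H, RTR-C, RTR-A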